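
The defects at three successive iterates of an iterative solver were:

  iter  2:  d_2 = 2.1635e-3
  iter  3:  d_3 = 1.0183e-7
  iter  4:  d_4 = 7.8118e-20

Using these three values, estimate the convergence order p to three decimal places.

2.800

p ≈ ln(d_4/d_3) / ln(d_3/d_2)
  = ln(7.8118e-20/1.0183e-7) / ln(1.0183e-7/2.1635e-3)
  = ln(7.67141e-13) / ln(4.70673e-05)
  = -27.896106 / -9.963932 ≈ 2.799709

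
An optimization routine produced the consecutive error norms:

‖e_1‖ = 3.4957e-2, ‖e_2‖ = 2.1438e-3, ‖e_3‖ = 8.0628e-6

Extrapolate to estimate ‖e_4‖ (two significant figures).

First estimate the order: p ≈ ln(‖e_3‖/‖e_2‖) / ln(‖e_2‖/‖e_1‖) = ln(8.0628e-6/2.1438e-3)/ln(2.1438e-3/3.4957e-2) = ln(0.00376099)/ln(0.0613268) ≈ 2.0000.
Then ‖e_4‖ ≈ ‖e_3‖·(‖e_3‖/‖e_2‖)^p = 8.0628e-6·(0.00376099)^2.0000 = 8.0628e-6·1.4145e-05 ≈ 1.14e-10.

1.1e-10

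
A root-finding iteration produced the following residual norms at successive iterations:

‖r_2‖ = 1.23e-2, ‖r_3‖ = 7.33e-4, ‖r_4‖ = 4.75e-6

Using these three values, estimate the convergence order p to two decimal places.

1.79

p ≈ ln(‖r_4‖/‖r_3‖) / ln(‖r_3‖/‖r_2‖)
  = ln(4.75e-6/7.33e-4) / ln(7.33e-4/1.23e-2)
  = ln(0.00648022) / ln(0.0595935)
  = -5.03900 / -2.82021 ≈ 1.78675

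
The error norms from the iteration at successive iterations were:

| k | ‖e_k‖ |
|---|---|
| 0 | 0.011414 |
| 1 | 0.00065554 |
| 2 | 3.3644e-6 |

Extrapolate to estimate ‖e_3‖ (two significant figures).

2.0e-10

First estimate the order: p ≈ ln(‖e_2‖/‖e_1‖) / ln(‖e_1‖/‖e_0‖) = ln(3.3644e-6/0.00065554)/ln(0.00065554/0.011414) = ln(0.00513226)/ln(0.057433) ≈ 1.8453.
Then ‖e_3‖ ≈ ‖e_2‖·(‖e_2‖/‖e_1‖)^p = 3.3644e-6·(0.00513226)^1.8453 = 3.3644e-6·5.95433e-05 ≈ 2.003e-10.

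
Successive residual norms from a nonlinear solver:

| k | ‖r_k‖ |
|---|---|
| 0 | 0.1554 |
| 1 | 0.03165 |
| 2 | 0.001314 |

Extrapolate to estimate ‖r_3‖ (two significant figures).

2.3e-6

First estimate the order: p ≈ ln(‖r_2‖/‖r_1‖) / ln(‖r_1‖/‖r_0‖) = ln(0.001314/0.03165)/ln(0.03165/0.1554) = ln(0.0415166)/ln(0.203668) ≈ 1.9995.
Then ‖r_3‖ ≈ ‖r_2‖·(‖r_2‖/‖r_1‖)^p = 0.001314·(0.0415166)^1.9995 = 0.001314·0.00172637 ≈ 2.268e-06.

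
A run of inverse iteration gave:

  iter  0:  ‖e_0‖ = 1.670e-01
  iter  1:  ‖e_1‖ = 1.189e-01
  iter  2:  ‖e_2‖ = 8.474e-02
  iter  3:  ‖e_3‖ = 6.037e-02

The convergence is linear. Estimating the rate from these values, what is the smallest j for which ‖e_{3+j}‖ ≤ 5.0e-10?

Rate ρ ≈ ‖e_3‖/‖e_2‖ = 6.037e-02/8.474e-02 = 0.7124.
After j more steps, ‖e_{3+j}‖ ≈ 6.037e-02·ρ^j; need ρ^j ≤ 5.0e-10/6.037e-02 = 8.28226e-09.
j ≥ ln(8.28226e-09)/ln(0.7124) = -18.6091/-0.33912 = 54.875.
So 55 more iterations are needed.

55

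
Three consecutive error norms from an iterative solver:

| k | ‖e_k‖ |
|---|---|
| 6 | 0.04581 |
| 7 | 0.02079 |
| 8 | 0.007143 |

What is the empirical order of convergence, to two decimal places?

1.35

p ≈ ln(‖e_8‖/‖e_7‖) / ln(‖e_7‖/‖e_6‖)
  = ln(0.007143/0.02079) / ln(0.02079/0.04581)
  = ln(0.343579) / ln(0.453831)
  = -1.06834 / -0.79003 ≈ 1.35228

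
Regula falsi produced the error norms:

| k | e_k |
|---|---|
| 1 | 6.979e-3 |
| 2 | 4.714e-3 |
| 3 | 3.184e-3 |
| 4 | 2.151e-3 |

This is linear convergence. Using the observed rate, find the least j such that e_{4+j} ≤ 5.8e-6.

16

Rate ρ ≈ e_4/e_3 = 2.151e-3/3.184e-3 = 0.6756.
After j more steps, e_{4+j} ≈ 2.151e-3·ρ^j; need ρ^j ≤ 5.8e-6/2.151e-3 = 0.00269642.
j ≥ ln(0.00269642)/ln(0.6756) = -5.9158/-0.39215 = 15.086.
So 16 more iterations are needed.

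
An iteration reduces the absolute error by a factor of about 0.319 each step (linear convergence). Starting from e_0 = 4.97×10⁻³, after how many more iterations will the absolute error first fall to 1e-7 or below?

After k steps, e_k ≈ 4.97×10⁻³·0.319^k.
Need 0.319^k ≤ 1e-7/4.97×10⁻³ = 2.01207e-05.
k ≥ ln(2.01207e-05)/ln(0.319) = -10.8138/-1.14256 = 9.465.
Smallest integer k = 10.

10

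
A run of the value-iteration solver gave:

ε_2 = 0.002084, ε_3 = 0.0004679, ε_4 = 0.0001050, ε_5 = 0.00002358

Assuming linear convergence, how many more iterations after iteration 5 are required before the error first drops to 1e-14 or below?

15

Rate ρ ≈ ε_5/ε_4 = 0.00002358/0.0001050 = 0.2246.
After j more steps, ε_{5+j} ≈ 0.00002358·ρ^j; need ρ^j ≤ 1e-14/0.00002358 = 4.24088e-10.
j ≥ ln(4.24088e-10)/ln(0.2246) = -21.5811/-1.49343 = 14.451.
So 15 more iterations are needed.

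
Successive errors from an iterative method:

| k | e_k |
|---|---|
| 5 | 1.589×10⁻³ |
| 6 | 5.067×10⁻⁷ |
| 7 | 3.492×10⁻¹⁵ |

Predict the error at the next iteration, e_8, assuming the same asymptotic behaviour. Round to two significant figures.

3.1e-34

First estimate the order: p ≈ ln(e_7/e_6) / ln(e_6/e_5) = ln(3.492×10⁻¹⁵/5.067×10⁻⁷)/ln(5.067×10⁻⁷/1.589×10⁻³) = ln(6.89165e-09)/ln(0.00031888) ≈ 2.3343.
Then e_8 ≈ e_7·(e_7/e_6)^p = 3.492×10⁻¹⁵·(6.89165e-09)^2.3343 = 3.492×10⁻¹⁵·8.8756e-20 ≈ 3.099e-34.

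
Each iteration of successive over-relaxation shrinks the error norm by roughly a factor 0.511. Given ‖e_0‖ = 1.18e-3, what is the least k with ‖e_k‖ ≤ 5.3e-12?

29

After k steps, ‖e_k‖ ≈ 1.18e-3·0.511^k.
Need 0.511^k ≤ 5.3e-12/1.18e-3 = 4.49153e-09.
k ≥ ln(4.49153e-09)/ln(0.511) = -19.2211/-0.67139 = 28.629.
Smallest integer k = 29.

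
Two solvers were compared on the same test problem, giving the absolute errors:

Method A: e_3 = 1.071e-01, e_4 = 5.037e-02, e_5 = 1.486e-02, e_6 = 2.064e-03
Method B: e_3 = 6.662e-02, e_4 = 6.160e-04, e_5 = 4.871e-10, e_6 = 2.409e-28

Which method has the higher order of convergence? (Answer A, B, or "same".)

B

Method A: p ≈ ln(2.064e-03/1.486e-02)/ln(1.486e-02/5.037e-02) ≈ 1.62.
Method B: p ≈ ln(2.409e-28/4.871e-10)/ln(4.871e-10/6.160e-04) ≈ 3.00.
Method B has the higher order (≈3.0 vs ≈1.6).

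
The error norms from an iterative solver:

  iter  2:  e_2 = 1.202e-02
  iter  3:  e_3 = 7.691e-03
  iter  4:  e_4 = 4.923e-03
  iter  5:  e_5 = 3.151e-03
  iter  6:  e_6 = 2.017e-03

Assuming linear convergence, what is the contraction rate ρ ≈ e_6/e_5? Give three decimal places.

0.640

ρ ≈ e_6/e_5 = 2.017e-03/3.151e-03 = 0.64011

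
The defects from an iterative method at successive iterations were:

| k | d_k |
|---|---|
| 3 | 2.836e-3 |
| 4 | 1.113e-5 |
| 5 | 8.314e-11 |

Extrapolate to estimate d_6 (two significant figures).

First estimate the order: p ≈ ln(d_5/d_4) / ln(d_4/d_3) = ln(8.314e-11/1.113e-5)/ln(1.113e-5/2.836e-3) = ln(7.4699e-06)/ln(0.00392454) ≈ 2.1306.
Then d_6 ≈ d_5·(d_5/d_4)^p = 8.314e-11·(7.4699e-06)^2.1306 = 8.314e-11·1.19422e-11 ≈ 9.929e-22.

9.9e-22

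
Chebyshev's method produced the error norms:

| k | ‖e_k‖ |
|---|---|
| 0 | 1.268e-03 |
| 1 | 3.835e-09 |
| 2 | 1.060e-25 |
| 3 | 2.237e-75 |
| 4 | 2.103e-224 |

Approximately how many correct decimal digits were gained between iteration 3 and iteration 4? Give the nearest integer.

Digits gained ≈ log₁₀(‖e_3‖/‖e_4‖) = log₁₀(2.237e-75/2.103e-224) = log₁₀(1.06372e+149) ≈ 149.027.

149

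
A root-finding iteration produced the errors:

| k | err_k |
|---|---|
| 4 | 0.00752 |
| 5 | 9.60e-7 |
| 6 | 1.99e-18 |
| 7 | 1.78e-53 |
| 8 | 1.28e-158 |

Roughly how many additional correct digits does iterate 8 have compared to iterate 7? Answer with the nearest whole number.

Digits gained ≈ log₁₀(err_7/err_8) = log₁₀(1.78e-53/1.28e-158) = log₁₀(1.39063e+105) ≈ 105.143.

105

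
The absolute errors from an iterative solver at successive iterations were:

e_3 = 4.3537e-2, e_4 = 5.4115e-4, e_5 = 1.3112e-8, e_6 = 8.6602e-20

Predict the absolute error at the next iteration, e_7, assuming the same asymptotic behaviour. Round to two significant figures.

First estimate the order: p ≈ ln(e_6/e_5) / ln(e_5/e_4) = ln(8.6602e-20/1.3112e-8)/ln(1.3112e-8/5.4115e-4) = ln(6.60479e-12)/ln(2.42299e-05) ≈ 2.4222.
Then e_7 ≈ e_6·(e_6/e_5)^p = 8.6602e-20·(6.60479e-12)^2.4222 = 8.6602e-20·8.30735e-28 ≈ 7.194e-47.

7.2e-47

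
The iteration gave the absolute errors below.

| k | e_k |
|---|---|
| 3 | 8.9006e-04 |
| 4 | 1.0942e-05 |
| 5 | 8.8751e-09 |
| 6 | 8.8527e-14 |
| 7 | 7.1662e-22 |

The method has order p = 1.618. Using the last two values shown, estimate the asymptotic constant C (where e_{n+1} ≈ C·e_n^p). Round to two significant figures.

C ≈ e_7 / e_6^1.618
  = 7.1662e-22 / (8.8527e-14)^1.618
  = 7.1662e-22 / 7.59222e-22 ≈ 0.94389

0.94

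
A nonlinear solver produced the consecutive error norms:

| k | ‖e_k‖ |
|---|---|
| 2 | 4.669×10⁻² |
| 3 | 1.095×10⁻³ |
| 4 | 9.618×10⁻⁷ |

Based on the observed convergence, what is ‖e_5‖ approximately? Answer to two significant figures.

First estimate the order: p ≈ ln(‖e_4‖/‖e_3‖) / ln(‖e_3‖/‖e_2‖) = ln(9.618×10⁻⁷/1.095×10⁻³)/ln(1.095×10⁻³/4.669×10⁻²) = ln(0.000878356)/ln(0.0234526) ≈ 1.8753.
Then ‖e_5‖ ≈ ‖e_4‖·(‖e_4‖/‖e_3‖)^p = 9.618×10⁻⁷·(0.000878356)^1.8753 = 9.618×10⁻⁷·1.85552e-06 ≈ 1.785e-12.

1.8e-12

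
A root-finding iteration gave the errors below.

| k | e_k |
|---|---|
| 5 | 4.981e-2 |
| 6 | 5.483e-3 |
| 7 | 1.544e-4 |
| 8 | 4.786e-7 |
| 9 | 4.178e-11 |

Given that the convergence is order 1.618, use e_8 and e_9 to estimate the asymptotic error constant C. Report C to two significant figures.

C ≈ e_9 / e_8^1.618
  = 4.178e-11 / (4.786e-7)^1.618
  = 4.178e-11 / 5.9456e-11 ≈ 0.7027

0.70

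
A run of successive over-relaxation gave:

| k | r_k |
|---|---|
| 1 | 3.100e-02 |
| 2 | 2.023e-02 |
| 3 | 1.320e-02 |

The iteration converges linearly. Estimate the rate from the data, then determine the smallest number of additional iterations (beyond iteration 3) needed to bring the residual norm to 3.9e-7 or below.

Rate ρ ≈ r_3/r_2 = 1.320e-02/2.023e-02 = 0.6525.
After j more steps, r_{3+j} ≈ 1.320e-02·ρ^j; need ρ^j ≤ 3.9e-7/1.320e-02 = 2.95455e-05.
j ≥ ln(2.95455e-05)/ln(0.6525) = -10.4296/-0.42694 = 24.429.
So 25 more iterations are needed.

25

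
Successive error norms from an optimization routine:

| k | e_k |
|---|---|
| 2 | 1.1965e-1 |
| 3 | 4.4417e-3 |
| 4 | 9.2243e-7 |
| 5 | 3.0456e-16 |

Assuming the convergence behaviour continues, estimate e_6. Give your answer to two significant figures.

1.2e-40

First estimate the order: p ≈ ln(e_5/e_4) / ln(e_4/e_3) = ln(3.0456e-16/9.2243e-7)/ln(9.2243e-7/4.4417e-3) = ln(3.30171e-10)/ln(0.000207675) ≈ 2.5746.
Then e_6 ≈ e_5·(e_5/e_4)^p = 3.0456e-16·(3.30171e-10)^2.5746 = 3.0456e-16·3.88638e-25 ≈ 1.184e-40.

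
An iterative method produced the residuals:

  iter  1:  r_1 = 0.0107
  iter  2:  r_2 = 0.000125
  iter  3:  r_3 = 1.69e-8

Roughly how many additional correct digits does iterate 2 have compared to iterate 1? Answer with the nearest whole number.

2

Digits gained ≈ log₁₀(r_1/r_2) = log₁₀(0.0107/0.000125) = log₁₀(85.6) ≈ 1.932.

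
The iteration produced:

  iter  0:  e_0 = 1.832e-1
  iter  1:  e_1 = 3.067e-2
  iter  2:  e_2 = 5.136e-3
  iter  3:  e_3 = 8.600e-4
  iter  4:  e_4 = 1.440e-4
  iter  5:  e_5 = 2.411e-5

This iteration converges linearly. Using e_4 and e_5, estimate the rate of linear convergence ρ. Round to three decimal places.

ρ ≈ e_5/e_4 = 2.411e-5/1.440e-4 = 0.16743

0.167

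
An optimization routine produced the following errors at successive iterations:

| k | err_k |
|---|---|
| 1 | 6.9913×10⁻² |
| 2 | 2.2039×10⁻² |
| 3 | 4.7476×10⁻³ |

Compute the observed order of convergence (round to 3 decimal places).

p ≈ ln(err_3/err_2) / ln(err_2/err_1)
  = ln(4.7476×10⁻³/2.2039×10⁻²) / ln(2.2039×10⁻²/6.9913×10⁻²)
  = ln(0.215418) / ln(0.315235)
  = -1.535175 / -1.154437 ≈ 1.329804

1.330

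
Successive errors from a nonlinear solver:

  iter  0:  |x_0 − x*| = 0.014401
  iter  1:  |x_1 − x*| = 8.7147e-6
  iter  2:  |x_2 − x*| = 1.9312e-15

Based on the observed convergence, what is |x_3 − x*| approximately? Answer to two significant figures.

2.1e-44

First estimate the order: p ≈ ln(|x_2 − x*|/|x_1 − x*|) / ln(|x_1 − x*|/|x_0 − x*|) = ln(1.9312e-15/8.7147e-6)/ln(8.7147e-6/0.014401) = ln(2.21603e-10)/ln(0.000605145) ≈ 3.0000.
Then |x_3 − x*| ≈ |x_2 − x*|·(|x_2 − x*|/|x_1 − x*|)^p = 1.9312e-15·(2.21603e-10)^3.0000 = 1.9312e-15·1.08825e-29 ≈ 2.102e-44.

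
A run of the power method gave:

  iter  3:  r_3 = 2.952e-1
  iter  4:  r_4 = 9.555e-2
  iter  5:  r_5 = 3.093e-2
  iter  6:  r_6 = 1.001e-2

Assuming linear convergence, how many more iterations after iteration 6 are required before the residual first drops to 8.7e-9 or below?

Rate ρ ≈ r_6/r_5 = 1.001e-2/3.093e-2 = 0.3236.
After j more steps, r_{6+j} ≈ 1.001e-2·ρ^j; need ρ^j ≤ 8.7e-9/1.001e-2 = 8.69131e-07.
j ≥ ln(8.69131e-07)/ln(0.3236) = -13.9558/-1.12825 = 12.369.
So 13 more iterations are needed.

13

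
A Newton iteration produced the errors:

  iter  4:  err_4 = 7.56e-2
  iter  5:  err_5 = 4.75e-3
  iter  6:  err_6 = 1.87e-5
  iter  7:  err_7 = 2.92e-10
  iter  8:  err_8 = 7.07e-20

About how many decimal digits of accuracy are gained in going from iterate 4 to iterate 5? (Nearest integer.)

Digits gained ≈ log₁₀(err_4/err_5) = log₁₀(7.56e-2/4.75e-3) = log₁₀(15.9158) ≈ 1.202.

1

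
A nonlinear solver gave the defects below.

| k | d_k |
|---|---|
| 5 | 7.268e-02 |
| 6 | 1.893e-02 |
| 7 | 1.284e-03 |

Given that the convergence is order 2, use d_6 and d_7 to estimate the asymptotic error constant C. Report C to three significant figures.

C ≈ d_7 / d_6^2
  = 1.284e-03 / (1.893e-02)^2
  = 1.284e-03 / 0.000358345 ≈ 3.5831

3.58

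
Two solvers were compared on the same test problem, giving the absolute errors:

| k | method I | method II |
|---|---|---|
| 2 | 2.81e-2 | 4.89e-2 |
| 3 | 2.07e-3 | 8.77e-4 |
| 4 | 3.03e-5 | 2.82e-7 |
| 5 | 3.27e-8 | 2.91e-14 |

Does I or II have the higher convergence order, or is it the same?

Method I: p ≈ ln(3.27e-8/3.03e-5)/ln(3.03e-5/2.07e-3) ≈ 1.62.
Method II: p ≈ ln(2.91e-14/2.82e-7)/ln(2.82e-7/8.77e-4) ≈ 2.00.
Method II has the higher order (≈2.0 vs ≈1.6).

II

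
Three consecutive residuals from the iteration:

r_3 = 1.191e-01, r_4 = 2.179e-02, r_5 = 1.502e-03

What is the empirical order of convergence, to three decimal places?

1.575

p ≈ ln(r_5/r_4) / ln(r_4/r_3)
  = ln(1.502e-03/2.179e-02) / ln(2.179e-02/1.191e-01)
  = ln(0.0689307) / ln(0.182955)
  = -2.674654 / -1.698515 ≈ 1.574701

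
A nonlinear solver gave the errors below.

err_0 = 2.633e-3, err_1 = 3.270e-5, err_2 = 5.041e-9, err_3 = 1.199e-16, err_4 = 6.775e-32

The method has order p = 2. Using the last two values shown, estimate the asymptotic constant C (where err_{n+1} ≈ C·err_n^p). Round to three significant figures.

4.71

C ≈ err_4 / err_3^2
  = 6.775e-32 / (1.199e-16)^2
  = 6.775e-32 / 1.4376e-32 ≈ 4.7127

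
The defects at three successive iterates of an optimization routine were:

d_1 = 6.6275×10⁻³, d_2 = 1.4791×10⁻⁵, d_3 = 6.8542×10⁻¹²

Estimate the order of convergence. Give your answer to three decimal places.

2.389

p ≈ ln(d_3/d_2) / ln(d_2/d_1)
  = ln(6.8542×10⁻¹²/1.4791×10⁻⁵) / ln(1.4791×10⁻⁵/6.6275×10⁻³)
  = ln(4.63403e-07) / ln(0.00223176)
  = -14.584669 / -6.104965 ≈ 2.388985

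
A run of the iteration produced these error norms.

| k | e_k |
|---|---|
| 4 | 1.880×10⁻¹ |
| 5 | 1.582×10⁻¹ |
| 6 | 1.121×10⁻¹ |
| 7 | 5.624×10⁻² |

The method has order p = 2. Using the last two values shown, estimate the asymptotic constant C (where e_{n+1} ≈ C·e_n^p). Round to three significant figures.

C ≈ e_7 / e_6^2
  = 5.624×10⁻² / (1.121×10⁻¹)^2
  = 5.624×10⁻² / 0.0125664 ≈ 4.4754

4.48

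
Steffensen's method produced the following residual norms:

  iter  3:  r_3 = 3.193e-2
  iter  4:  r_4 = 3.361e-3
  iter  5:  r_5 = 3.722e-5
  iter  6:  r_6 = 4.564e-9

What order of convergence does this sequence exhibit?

Consecutive ratios: r_6/r_5 = 4.564e-9/3.722e-5 = 0.000122622, r_5/r_4 = 3.722e-5/3.361e-3 = 0.0110741.
p ≈ ln(0.000122622)/ln(0.0110741) = -9.0064/-4.5031 ≈ 2.00.
So the convergence is quadratic (order 2).

2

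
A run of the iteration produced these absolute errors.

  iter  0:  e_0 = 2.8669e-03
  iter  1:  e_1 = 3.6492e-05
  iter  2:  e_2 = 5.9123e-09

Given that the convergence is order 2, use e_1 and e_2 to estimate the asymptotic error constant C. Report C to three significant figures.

C ≈ e_2 / e_1^2
  = 5.9123e-09 / (3.6492e-05)^2
  = 5.9123e-09 / 1.33167e-09 ≈ 4.4398

4.44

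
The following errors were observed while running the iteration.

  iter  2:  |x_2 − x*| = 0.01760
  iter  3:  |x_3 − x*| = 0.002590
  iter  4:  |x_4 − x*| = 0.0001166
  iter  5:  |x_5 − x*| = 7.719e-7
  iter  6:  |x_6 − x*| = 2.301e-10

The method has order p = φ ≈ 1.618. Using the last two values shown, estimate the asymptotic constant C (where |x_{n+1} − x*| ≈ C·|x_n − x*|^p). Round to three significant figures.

C ≈ |x_6 − x*| / |x_5 − x*|^1.618
  = 2.301e-10 / (7.719e-7)^1.618
  = 2.301e-10 / 1.28847e-10 ≈ 1.7858

1.79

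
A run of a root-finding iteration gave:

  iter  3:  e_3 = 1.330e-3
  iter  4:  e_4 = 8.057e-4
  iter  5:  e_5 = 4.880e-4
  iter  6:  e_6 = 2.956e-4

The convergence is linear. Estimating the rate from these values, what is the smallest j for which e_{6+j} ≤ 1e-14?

Rate ρ ≈ e_6/e_5 = 2.956e-4/4.880e-4 = 0.6057.
After j more steps, e_{6+j} ≈ 2.956e-4·ρ^j; need ρ^j ≤ 1e-14/2.956e-4 = 3.38295e-11.
j ≥ ln(3.38295e-11)/ln(0.6057) = -24.1097/-0.50137 = 48.088.
So 49 more iterations are needed.

49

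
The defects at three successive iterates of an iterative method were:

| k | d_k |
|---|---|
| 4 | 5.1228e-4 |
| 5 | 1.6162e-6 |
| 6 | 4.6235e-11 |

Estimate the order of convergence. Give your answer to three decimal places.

p ≈ ln(d_6/d_5) / ln(d_5/d_4)
  = ln(4.6235e-11/1.6162e-6) / ln(1.6162e-6/5.1228e-4)
  = ln(2.86072e-05) / ln(0.00315492)
  = -10.461852 / -5.758792 ≈ 1.816675

1.817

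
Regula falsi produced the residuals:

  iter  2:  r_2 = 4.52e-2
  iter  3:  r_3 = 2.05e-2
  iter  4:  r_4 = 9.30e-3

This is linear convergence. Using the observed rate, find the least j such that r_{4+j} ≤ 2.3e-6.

11

Rate ρ ≈ r_4/r_3 = 9.30e-3/2.05e-2 = 0.4537.
After j more steps, r_{4+j} ≈ 9.30e-3·ρ^j; need ρ^j ≤ 2.3e-6/9.30e-3 = 0.000247312.
j ≥ ln(0.000247312)/ln(0.4537) = -8.3049/-0.79032 = 10.508.
So 11 more iterations are needed.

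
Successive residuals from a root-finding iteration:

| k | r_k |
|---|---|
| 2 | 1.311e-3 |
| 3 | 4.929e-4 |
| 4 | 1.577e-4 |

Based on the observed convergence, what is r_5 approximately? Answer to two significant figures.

4.2e-5

First estimate the order: p ≈ ln(r_4/r_3) / ln(r_3/r_2) = ln(1.577e-4/4.929e-4)/ln(4.929e-4/1.311e-3) = ln(0.319943)/ln(0.375973) ≈ 1.1650.
Then r_5 ≈ r_4·(r_4/r_3)^p = 1.577e-4·(0.319943)^1.1650 = 1.577e-4·0.2651 ≈ 4.181e-05.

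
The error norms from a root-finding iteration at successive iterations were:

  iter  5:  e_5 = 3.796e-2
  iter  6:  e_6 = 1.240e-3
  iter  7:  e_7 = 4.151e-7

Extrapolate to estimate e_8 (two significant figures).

First estimate the order: p ≈ ln(e_7/e_6) / ln(e_6/e_5) = ln(4.151e-7/1.240e-3)/ln(1.240e-3/3.796e-2) = ln(0.000334758)/ln(0.032666) ≈ 2.3388.
Then e_8 ≈ e_7·(e_7/e_6)^p = 4.151e-7·(0.000334758)^2.3388 = 4.151e-7·7.44802e-09 ≈ 3.092e-15.

3.1e-15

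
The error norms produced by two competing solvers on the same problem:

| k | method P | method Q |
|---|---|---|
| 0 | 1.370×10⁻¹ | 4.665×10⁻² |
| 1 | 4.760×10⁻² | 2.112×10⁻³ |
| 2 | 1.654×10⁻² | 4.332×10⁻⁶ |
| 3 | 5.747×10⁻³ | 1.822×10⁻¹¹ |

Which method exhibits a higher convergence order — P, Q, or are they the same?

Method P: p ≈ ln(5.747×10⁻³/1.654×10⁻²)/ln(1.654×10⁻²/4.760×10⁻²) ≈ 1.00.
Method Q: p ≈ ln(1.822×10⁻¹¹/4.332×10⁻⁶)/ln(4.332×10⁻⁶/2.112×10⁻³) ≈ 2.00.
Method Q has the higher order (≈2.0 vs ≈1.0).

Q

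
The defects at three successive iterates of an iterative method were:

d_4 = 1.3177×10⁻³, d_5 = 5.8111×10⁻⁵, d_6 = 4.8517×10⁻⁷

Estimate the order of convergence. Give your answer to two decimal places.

1.53

p ≈ ln(d_6/d_5) / ln(d_5/d_4)
  = ln(4.8517×10⁻⁷/5.8111×10⁻⁵) / ln(5.8111×10⁻⁵/1.3177×10⁻³)
  = ln(0.00834902) / ln(0.0441003)
  = -4.78561 / -3.12129 ≈ 1.53322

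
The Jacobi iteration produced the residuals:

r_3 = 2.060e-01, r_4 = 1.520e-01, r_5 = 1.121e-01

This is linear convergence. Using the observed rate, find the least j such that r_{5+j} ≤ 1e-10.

69

Rate ρ ≈ r_5/r_4 = 1.121e-01/1.520e-01 = 0.7375.
After j more steps, r_{5+j} ≈ 1.121e-01·ρ^j; need ρ^j ≤ 1e-10/1.121e-01 = 8.92061e-10.
j ≥ ln(8.92061e-10)/ln(0.7375) = -20.8375/-0.30449 = 68.434.
So 69 more iterations are needed.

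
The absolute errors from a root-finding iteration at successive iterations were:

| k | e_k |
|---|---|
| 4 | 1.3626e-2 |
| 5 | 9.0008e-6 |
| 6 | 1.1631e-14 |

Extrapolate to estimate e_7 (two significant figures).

1.7e-39

First estimate the order: p ≈ ln(e_6/e_5) / ln(e_5/e_4) = ln(1.1631e-14/9.0008e-6)/ln(9.0008e-6/1.3626e-2) = ln(1.29222e-09)/ln(0.000660561) ≈ 2.7951.
Then e_7 ≈ e_6·(e_6/e_5)^p = 1.1631e-14·(1.29222e-09)^2.7951 = 1.1631e-14·1.42987e-25 ≈ 1.663e-39.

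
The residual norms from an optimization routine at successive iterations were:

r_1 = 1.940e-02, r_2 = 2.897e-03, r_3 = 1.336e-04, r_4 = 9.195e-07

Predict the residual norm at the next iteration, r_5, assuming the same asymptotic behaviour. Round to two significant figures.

First estimate the order: p ≈ ln(r_4/r_3) / ln(r_3/r_2) = ln(9.195e-07/1.336e-04)/ln(1.336e-04/2.897e-03) = ln(0.00688249)/ln(0.0461167) ≈ 1.6183.
Then r_5 ≈ r_4·(r_4/r_3)^p = 9.195e-07·(0.00688249)^1.6183 = 9.195e-07·0.000316828 ≈ 2.913e-10.

2.9e-10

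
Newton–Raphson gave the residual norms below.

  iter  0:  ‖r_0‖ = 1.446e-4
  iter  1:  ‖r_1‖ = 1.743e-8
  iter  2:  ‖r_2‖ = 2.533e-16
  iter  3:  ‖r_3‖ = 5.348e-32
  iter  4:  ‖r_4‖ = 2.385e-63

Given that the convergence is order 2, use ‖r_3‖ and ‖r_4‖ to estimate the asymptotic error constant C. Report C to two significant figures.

0.83

C ≈ ‖r_4‖ / ‖r_3‖^2
  = 2.385e-63 / (5.348e-32)^2
  = 2.385e-63 / 2.86011e-63 ≈ 0.83388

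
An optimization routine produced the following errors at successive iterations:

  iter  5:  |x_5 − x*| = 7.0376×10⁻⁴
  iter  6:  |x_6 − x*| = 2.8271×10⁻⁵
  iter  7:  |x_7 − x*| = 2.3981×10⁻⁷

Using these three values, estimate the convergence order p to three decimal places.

p ≈ ln(|x_7 − x*|/|x_6 − x*|) / ln(|x_6 − x*|/|x_5 − x*|)
  = ln(2.3981×10⁻⁷/2.8271×10⁻⁵) / ln(2.8271×10⁻⁵/7.0376×10⁻⁴)
  = ln(0.00848254) / ln(0.0401714)
  = -4.769745 / -3.214600 ≈ 1.483776

1.484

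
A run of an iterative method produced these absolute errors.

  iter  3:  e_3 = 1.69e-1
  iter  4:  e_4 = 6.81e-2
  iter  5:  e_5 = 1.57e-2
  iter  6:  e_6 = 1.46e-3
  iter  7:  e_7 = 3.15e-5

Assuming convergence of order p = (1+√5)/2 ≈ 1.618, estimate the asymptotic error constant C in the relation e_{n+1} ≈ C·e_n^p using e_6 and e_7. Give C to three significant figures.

C ≈ e_7 / e_6^1.618
  = 3.15e-5 / (1.46e-3)^1.618
  = 3.15e-5 / 2.5818e-05 ≈ 1.2201

1.22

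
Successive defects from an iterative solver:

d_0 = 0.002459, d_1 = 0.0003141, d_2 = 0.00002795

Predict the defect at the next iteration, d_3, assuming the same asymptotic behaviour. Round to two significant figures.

First estimate the order: p ≈ ln(d_2/d_1) / ln(d_1/d_0) = ln(0.00002795/0.0003141)/ln(0.0003141/0.002459) = ln(0.0889844)/ln(0.127735) ≈ 1.1757.
Then d_3 ≈ d_2·(d_2/d_1)^p = 0.00002795·(0.0889844)^1.1757 = 0.00002795·0.0581712 ≈ 1.626e-06.

1.6e-6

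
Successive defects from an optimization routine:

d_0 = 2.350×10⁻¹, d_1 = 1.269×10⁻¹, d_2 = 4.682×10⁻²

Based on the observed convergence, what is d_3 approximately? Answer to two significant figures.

9.3e-3

First estimate the order: p ≈ ln(d_2/d_1) / ln(d_1/d_0) = ln(4.682×10⁻²/1.269×10⁻¹)/ln(1.269×10⁻¹/2.350×10⁻¹) = ln(0.368952)/ln(0.54) ≈ 1.6182.
Then d_3 ≈ d_2·(d_2/d_1)^p = 4.682×10⁻²·(0.368952)^1.6182 = 4.682×10⁻²·0.199191 ≈ 0.009326.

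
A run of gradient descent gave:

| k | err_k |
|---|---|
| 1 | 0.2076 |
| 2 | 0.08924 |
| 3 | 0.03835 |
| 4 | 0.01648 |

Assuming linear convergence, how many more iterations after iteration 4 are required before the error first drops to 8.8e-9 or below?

Rate ρ ≈ err_4/err_3 = 0.01648/0.03835 = 0.4297.
After j more steps, err_{4+j} ≈ 0.01648·ρ^j; need ρ^j ≤ 8.8e-9/0.01648 = 5.33981e-07.
j ≥ ln(5.33981e-07)/ln(0.4297) = -14.4429/-0.84467 = 17.099.
So 18 more iterations are needed.

18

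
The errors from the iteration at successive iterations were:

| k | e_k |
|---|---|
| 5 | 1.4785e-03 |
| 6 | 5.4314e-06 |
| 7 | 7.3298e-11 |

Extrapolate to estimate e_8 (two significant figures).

1.3e-20

First estimate the order: p ≈ ln(e_7/e_6) / ln(e_6/e_5) = ln(7.3298e-11/5.4314e-06)/ln(5.4314e-06/1.4785e-03) = ln(1.34952e-05)/ln(0.00367359) ≈ 2.0000.
Then e_8 ≈ e_7·(e_7/e_6)^p = 7.3298e-11·(1.34952e-05)^2.0000 = 7.3298e-11·1.8212e-10 ≈ 1.335e-20.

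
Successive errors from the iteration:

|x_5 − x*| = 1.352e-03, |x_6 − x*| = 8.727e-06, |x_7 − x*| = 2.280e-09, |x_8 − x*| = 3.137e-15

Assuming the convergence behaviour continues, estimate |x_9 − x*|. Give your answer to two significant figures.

8.1e-25

First estimate the order: p ≈ ln(|x_8 − x*|/|x_7 − x*|) / ln(|x_7 − x*|/|x_6 − x*|) = ln(3.137e-15/2.280e-09)/ln(2.280e-09/8.727e-06) = ln(1.37588e-06)/ln(0.000261258) ≈ 1.6359.
Then |x_9 − x*| ≈ |x_8 − x*|·(|x_8 − x*|/|x_7 − x*|)^p = 3.137e-15·(1.37588e-06)^1.6359 = 3.137e-15·2.57812e-10 ≈ 8.088e-25.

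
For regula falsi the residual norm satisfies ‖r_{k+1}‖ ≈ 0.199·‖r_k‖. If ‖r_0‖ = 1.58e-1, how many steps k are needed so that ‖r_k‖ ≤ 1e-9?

12

After k steps, ‖r_k‖ ≈ 1.58e-1·0.199^k.
Need 0.199^k ≤ 1e-9/1.58e-1 = 6.32911e-09.
k ≥ ln(6.32911e-09)/ln(0.199) = -18.8781/-1.61445 = 11.693.
Smallest integer k = 12.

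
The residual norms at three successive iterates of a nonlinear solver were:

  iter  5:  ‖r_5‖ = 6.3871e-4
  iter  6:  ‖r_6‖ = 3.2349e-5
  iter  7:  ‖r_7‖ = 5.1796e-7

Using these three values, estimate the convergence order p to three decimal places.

1.386

p ≈ ln(‖r_7‖/‖r_6‖) / ln(‖r_6‖/‖r_5‖)
  = ln(5.1796e-7/3.2349e-5) / ln(3.2349e-5/6.3871e-4)
  = ln(0.0160116) / ln(0.0506474)
  = -4.134442 / -2.982867 ≈ 1.386063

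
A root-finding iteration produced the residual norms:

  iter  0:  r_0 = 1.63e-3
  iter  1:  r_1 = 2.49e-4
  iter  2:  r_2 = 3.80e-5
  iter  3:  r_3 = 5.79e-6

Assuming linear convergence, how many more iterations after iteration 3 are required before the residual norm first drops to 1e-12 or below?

Rate ρ ≈ r_3/r_2 = 5.79e-6/3.80e-5 = 0.1524.
After j more steps, r_{3+j} ≈ 5.79e-6·ρ^j; need ρ^j ≤ 1e-12/5.79e-6 = 1.72712e-07.
j ≥ ln(1.72712e-07)/ln(0.1524) = -15.5716/-1.88125 = 8.277.
So 9 more iterations are needed.

9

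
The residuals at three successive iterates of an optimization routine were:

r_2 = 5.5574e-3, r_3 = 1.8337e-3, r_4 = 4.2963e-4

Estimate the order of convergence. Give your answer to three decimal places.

1.309

p ≈ ln(r_4/r_3) / ln(r_3/r_2)
  = ln(4.2963e-4/1.8337e-3) / ln(1.8337e-3/5.5574e-3)
  = ln(0.234297) / ln(0.329956)
  = -1.451166 / -1.108796 ≈ 1.308776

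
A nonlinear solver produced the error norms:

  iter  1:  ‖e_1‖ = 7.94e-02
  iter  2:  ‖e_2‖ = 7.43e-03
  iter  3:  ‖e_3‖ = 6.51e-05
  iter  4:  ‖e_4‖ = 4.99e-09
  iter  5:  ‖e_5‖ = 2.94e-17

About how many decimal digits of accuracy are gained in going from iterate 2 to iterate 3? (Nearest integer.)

2

Digits gained ≈ log₁₀(‖e_2‖/‖e_3‖) = log₁₀(7.43e-03/6.51e-05) = log₁₀(114.132) ≈ 2.057.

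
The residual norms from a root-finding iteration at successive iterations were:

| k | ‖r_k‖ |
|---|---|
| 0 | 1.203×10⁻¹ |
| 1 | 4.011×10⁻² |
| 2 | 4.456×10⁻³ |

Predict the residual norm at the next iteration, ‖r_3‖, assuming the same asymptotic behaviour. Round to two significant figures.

First estimate the order: p ≈ ln(‖r_2‖/‖r_1‖) / ln(‖r_1‖/‖r_0‖) = ln(4.456×10⁻³/4.011×10⁻²)/ln(4.011×10⁻²/1.203×10⁻¹) = ln(0.111094)/ln(0.333416) ≈ 2.0006.
Then ‖r_3‖ ≈ ‖r_2‖·(‖r_2‖/‖r_1‖)^p = 4.456×10⁻³·(0.111094)^2.0006 = 4.456×10⁻³·0.0123256 ≈ 5.492e-05.

5.5e-5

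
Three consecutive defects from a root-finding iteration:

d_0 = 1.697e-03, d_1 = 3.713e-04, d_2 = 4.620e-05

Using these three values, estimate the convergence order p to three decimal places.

1.371

p ≈ ln(d_2/d_1) / ln(d_1/d_0)
  = ln(4.620e-05/3.713e-04) / ln(3.713e-04/1.697e-03)
  = ln(0.124428) / ln(0.218798)
  = -2.084028 / -1.519606 ≈ 1.371427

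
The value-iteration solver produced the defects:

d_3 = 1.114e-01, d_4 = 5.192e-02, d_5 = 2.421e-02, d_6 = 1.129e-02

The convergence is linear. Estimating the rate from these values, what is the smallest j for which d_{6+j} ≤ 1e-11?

Rate ρ ≈ d_6/d_5 = 1.129e-02/2.421e-02 = 0.4663.
After j more steps, d_{6+j} ≈ 1.129e-02·ρ^j; need ρ^j ≤ 1e-11/1.129e-02 = 8.8574e-10.
j ≥ ln(8.8574e-10)/ln(0.4663) = -20.8446/-0.76293 = 27.322.
So 28 more iterations are needed.

28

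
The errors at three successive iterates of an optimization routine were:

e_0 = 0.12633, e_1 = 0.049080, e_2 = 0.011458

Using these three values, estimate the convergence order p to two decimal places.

p ≈ ln(e_2/e_1) / ln(e_1/e_0)
  = ln(0.011458/0.049080) / ln(0.049080/0.12633)
  = ln(0.233456) / ln(0.388506)
  = -1.45476 / -0.94545 ≈ 1.53870

1.54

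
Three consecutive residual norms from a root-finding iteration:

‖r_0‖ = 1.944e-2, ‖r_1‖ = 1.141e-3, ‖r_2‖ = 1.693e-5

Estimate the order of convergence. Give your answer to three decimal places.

1.485

p ≈ ln(‖r_2‖/‖r_1‖) / ln(‖r_1‖/‖r_0‖)
  = ln(1.693e-5/1.141e-3) / ln(1.141e-3/1.944e-2)
  = ln(0.0148379) / ln(0.0586934)
  = -4.210571 / -2.835428 ≈ 1.484986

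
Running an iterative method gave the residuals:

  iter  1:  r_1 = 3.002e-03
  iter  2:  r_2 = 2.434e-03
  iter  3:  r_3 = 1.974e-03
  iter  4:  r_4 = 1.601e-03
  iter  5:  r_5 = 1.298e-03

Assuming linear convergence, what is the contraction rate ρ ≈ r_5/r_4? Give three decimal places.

ρ ≈ r_5/r_4 = 1.298e-03/1.601e-03 = 0.81074

0.811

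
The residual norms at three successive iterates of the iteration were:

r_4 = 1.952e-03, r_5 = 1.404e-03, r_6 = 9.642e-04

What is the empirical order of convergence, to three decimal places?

1.140

p ≈ ln(r_6/r_5) / ln(r_5/r_4)
  = ln(9.642e-04/1.404e-03) / ln(1.404e-03/1.952e-03)
  = ln(0.686752) / ln(0.719262)
  = -0.375782 / -0.329530 ≈ 1.140357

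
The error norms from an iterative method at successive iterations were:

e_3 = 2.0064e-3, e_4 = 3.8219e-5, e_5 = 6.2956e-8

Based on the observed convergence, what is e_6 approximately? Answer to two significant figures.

2.0e-12

First estimate the order: p ≈ ln(e_5/e_4) / ln(e_4/e_3) = ln(6.2956e-8/3.8219e-5)/ln(3.8219e-5/2.0064e-3) = ln(0.00164724)/ln(0.0190485) ≈ 1.6180.
Then e_6 ≈ e_5·(e_5/e_4)^p = 6.2956e-8·(0.00164724)^1.6180 = 6.2956e-8·3.13843e-05 ≈ 1.976e-12.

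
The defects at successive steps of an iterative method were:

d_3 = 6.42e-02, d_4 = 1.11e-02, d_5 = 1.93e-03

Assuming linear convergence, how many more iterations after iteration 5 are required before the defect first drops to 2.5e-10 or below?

10

Rate ρ ≈ d_5/d_4 = 1.93e-03/1.11e-02 = 0.1739.
After j more steps, d_{5+j} ≈ 1.93e-03·ρ^j; need ρ^j ≤ 2.5e-10/1.93e-03 = 1.29534e-07.
j ≥ ln(1.29534e-07)/ln(0.1739) = -15.8593/-1.74927 = 9.066.
So 10 more iterations are needed.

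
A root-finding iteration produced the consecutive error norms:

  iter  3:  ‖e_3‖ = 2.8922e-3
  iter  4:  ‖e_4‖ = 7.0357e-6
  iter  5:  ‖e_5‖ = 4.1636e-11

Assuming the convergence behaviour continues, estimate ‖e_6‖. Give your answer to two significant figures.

1.5e-21

First estimate the order: p ≈ ln(‖e_5‖/‖e_4‖) / ln(‖e_4‖/‖e_3‖) = ln(4.1636e-11/7.0357e-6)/ln(7.0357e-6/2.8922e-3) = ln(5.91782e-06)/ln(0.00243265) ≈ 2.0000.
Then ‖e_6‖ ≈ ‖e_5‖·(‖e_5‖/‖e_4‖)^p = 4.1636e-11·(5.91782e-06)^2.0000 = 4.1636e-11·3.50206e-11 ≈ 1.458e-21.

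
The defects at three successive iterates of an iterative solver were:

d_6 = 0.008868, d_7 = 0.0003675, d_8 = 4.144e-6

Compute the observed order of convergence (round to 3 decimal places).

p ≈ ln(d_8/d_7) / ln(d_7/d_6)
  = ln(4.144e-6/0.0003675) / ln(0.0003675/0.008868)
  = ln(0.0112762) / ln(0.0414411)
  = -4.485061 / -3.183482 ≈ 1.408854

1.409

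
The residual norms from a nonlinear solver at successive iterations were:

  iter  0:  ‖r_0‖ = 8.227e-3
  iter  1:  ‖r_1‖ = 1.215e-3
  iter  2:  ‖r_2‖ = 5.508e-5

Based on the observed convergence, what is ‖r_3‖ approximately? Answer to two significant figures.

3.7e-7

First estimate the order: p ≈ ln(‖r_2‖/‖r_1‖) / ln(‖r_1‖/‖r_0‖) = ln(5.508e-5/1.215e-3)/ln(1.215e-3/8.227e-3) = ln(0.0453333)/ln(0.147684) ≈ 1.6175.
Then ‖r_3‖ ≈ ‖r_2‖·(‖r_2‖/‖r_1‖)^p = 5.508e-5·(0.0453333)^1.6175 = 5.508e-5·0.0067105 ≈ 3.696e-07.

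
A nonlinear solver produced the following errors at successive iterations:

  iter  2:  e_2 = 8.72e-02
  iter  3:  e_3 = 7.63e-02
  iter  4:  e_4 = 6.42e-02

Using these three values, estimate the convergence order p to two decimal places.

1.29

p ≈ ln(e_4/e_3) / ln(e_3/e_2)
  = ln(6.42e-02/7.63e-02) / ln(7.63e-02/8.72e-02)
  = ln(0.841415) / ln(0.875)
  = -0.17267 / -0.13353 ≈ 1.29312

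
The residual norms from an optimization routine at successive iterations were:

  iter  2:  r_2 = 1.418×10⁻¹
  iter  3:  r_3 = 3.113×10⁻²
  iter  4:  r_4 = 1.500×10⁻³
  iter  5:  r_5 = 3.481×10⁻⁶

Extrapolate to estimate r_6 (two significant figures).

First estimate the order: p ≈ ln(r_5/r_4) / ln(r_4/r_3) = ln(3.481×10⁻⁶/1.500×10⁻³)/ln(1.500×10⁻³/3.113×10⁻²) = ln(0.00232067)/ln(0.048185) ≈ 2.0002.
Then r_6 ≈ r_5·(r_5/r_4)^p = 3.481×10⁻⁶·(0.00232067)^2.0002 = 3.481×10⁻⁶·5.37898e-06 ≈ 1.872e-11.

1.9e-11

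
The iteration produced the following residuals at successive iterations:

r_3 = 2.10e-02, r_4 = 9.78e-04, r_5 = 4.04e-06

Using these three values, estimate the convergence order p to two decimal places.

1.79

p ≈ ln(r_5/r_4) / ln(r_4/r_3)
  = ln(4.04e-06/9.78e-04) / ln(9.78e-04/2.10e-02)
  = ln(0.00413088) / ln(0.0465714)
  = -5.48926 / -3.06677 ≈ 1.78992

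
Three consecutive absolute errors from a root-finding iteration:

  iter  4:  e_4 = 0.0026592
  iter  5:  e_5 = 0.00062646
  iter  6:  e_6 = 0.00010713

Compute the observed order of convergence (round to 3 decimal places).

p ≈ ln(e_6/e_5) / ln(e_5/e_4)
  = ln(0.00010713/0.00062646) / ln(0.00062646/0.0026592)
  = ln(0.171009) / ln(0.235582)
  = -1.766039 / -1.445696 ≈ 1.221584

1.222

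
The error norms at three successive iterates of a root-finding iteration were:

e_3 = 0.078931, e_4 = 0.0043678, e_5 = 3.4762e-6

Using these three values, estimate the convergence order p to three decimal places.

p ≈ ln(e_5/e_4) / ln(e_4/e_3)
  = ln(3.4762e-6/0.0043678) / ln(0.0043678/0.078931)
  = ln(0.00079587) / ln(0.0553369)
  = -7.136075 / -2.894315 ≈ 2.465549

2.466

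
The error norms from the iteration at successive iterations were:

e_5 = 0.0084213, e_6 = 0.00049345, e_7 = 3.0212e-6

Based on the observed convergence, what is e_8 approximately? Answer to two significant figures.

3.2e-10

First estimate the order: p ≈ ln(e_7/e_6) / ln(e_6/e_5) = ln(3.0212e-6/0.00049345)/ln(0.00049345/0.0084213) = ln(0.00612261)/ln(0.0585955) ≈ 1.7961.
Then e_8 ≈ e_7·(e_7/e_6)^p = 3.0212e-6·(0.00612261)^1.7961 = 3.0212e-6·0.000105954 ≈ 3.201e-10.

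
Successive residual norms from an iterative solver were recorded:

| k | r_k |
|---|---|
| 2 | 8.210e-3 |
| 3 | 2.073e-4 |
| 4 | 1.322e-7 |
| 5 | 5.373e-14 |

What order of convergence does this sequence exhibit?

2

Consecutive ratios: r_5/r_4 = 5.373e-14/1.322e-7 = 4.0643e-07, r_4/r_3 = 1.322e-7/2.073e-4 = 0.000637723.
p ≈ ln(4.0643e-07)/ln(0.000637723) = -14.7159/-7.3576 ≈ 2.00.
So the convergence is quadratic (order 2).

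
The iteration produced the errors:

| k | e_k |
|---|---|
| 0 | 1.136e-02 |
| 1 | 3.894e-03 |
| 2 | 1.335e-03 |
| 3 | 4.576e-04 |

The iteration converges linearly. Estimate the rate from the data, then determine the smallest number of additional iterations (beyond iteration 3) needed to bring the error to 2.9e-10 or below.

14

Rate ρ ≈ e_3/e_2 = 4.576e-04/1.335e-03 = 0.3428.
After j more steps, e_{3+j} ≈ 4.576e-04·ρ^j; need ρ^j ≤ 2.9e-10/4.576e-04 = 6.33741e-07.
j ≥ ln(6.33741e-07)/ln(0.3428) = -14.2716/-1.07061 = 13.330.
So 14 more iterations are needed.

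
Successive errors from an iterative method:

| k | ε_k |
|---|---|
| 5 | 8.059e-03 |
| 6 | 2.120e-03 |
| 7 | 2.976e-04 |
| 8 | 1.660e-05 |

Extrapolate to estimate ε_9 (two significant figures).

2.4e-7

First estimate the order: p ≈ ln(ε_8/ε_7) / ln(ε_7/ε_6) = ln(1.660e-05/2.976e-04)/ln(2.976e-04/2.120e-03) = ln(0.0557796)/ln(0.140377) ≈ 1.4701.
Then ε_9 ≈ ε_8·(ε_8/ε_7)^p = 1.660e-05·(0.0557796)^1.4701 = 1.660e-05·0.0143613 ≈ 2.384e-07.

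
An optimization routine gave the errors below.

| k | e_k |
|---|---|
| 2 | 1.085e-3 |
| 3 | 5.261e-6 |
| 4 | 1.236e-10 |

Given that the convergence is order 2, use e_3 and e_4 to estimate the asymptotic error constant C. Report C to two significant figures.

4.5

C ≈ e_4 / e_3^2
  = 1.236e-10 / (5.261e-6)^2
  = 1.236e-10 / 2.76781e-11 ≈ 4.4656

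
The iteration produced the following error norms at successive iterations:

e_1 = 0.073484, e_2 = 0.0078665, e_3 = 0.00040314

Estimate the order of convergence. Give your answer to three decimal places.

1.330

p ≈ ln(e_3/e_2) / ln(e_2/e_1)
  = ln(0.00040314/0.0078665) / ln(0.0078665/0.073484)
  = ln(0.0512477) / ln(0.107051)
  = -2.971085 / -2.234450 ≈ 1.329672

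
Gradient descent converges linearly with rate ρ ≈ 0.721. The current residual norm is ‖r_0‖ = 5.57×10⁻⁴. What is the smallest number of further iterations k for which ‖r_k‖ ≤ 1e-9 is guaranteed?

After k steps, ‖r_k‖ ≈ 5.57×10⁻⁴·0.721^k.
Need 0.721^k ≤ 1e-9/5.57×10⁻⁴ = 1.79533e-06.
k ≥ ln(1.79533e-06)/ln(0.721) = -13.2303/-0.32712 = 40.445.
Smallest integer k = 41.

41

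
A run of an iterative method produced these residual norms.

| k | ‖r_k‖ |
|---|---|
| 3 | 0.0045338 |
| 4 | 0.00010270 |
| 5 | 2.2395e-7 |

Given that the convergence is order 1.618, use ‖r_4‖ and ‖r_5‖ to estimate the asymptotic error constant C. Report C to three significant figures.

0.636

C ≈ ‖r_5‖ / ‖r_4‖^1.618
  = 2.2395e-7 / (0.00010270)^1.618
  = 2.2395e-7 / 3.52145e-07 ≈ 0.63596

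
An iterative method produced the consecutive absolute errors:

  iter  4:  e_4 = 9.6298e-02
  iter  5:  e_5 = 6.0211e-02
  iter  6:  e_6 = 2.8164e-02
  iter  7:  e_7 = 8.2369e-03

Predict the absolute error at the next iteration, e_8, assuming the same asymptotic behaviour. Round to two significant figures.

First estimate the order: p ≈ ln(e_7/e_6) / ln(e_6/e_5) = ln(8.2369e-03/2.8164e-02)/ln(2.8164e-02/6.0211e-02) = ln(0.292462)/ln(0.467755) ≈ 1.6181.
Then e_8 ≈ e_7·(e_7/e_6)^p = 8.2369e-03·(0.292462)^1.6181 = 8.2369e-03·0.136788 ≈ 0.001127.

1.1e-3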